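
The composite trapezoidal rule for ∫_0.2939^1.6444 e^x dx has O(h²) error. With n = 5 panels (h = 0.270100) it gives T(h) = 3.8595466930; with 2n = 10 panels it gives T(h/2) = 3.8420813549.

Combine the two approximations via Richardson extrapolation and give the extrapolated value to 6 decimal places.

r = 2: numerator weight 4, denominator 3.
4×3.8420813549 − 3.8595466930 = 11.5087787266
Denominator 4 − 1 = 3.
Extrapolated: 11.5087787266 / 3 = 3.8362595755

3.836260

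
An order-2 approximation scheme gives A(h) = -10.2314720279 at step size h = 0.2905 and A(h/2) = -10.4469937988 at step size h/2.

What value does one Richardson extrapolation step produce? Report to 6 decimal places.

-10.518834

Leading term ∝ h^2; use weight 4 = 2^2.
Top: 4(-10.4469937988) − (-10.2314720279) = -31.5565031673
Denominator 4 − 1 = 3.
Extrapolated: (-31.5565031673) / 3 = -10.5188343891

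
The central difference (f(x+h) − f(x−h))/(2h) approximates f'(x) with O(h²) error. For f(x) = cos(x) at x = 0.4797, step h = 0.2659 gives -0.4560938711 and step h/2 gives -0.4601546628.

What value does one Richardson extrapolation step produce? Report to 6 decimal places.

r = 2: numerator weight 4, denominator 3.
A(h/2) − A(h) = -0.4601546628 − (-0.4560938711) = -0.0040607917
Divide by 2^2 − 1 = 3: (-0.0040607917)/3 = -0.0013535972
R = A(h/2) + (A(h/2) − A(h))/3 = -0.4601546628 − 0.0013535972 = -0.4615082600

-0.461508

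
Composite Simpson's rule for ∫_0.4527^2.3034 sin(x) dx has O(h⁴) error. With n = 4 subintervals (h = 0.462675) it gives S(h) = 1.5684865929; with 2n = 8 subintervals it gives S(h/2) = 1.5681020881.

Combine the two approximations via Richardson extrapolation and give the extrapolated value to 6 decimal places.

1.568076

Error is O(h^4); halving h shrinks it by 2^4 = 16.
Weighted: 25.0896334096 − 1.5684865929 = 23.5211468167
Divide by 2^4 − 1 = 15.
Extrapolated: 23.5211468167 / 15 = 1.5680764544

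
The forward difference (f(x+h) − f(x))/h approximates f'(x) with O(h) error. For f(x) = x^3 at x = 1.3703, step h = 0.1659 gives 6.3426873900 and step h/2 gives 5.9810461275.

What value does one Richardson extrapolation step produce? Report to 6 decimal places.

Order 1 gives 2^r = 2 and 2^r − 1 = 1.
2 × 5.9810461275 = 11.9620922550; 11.9620922550 − 6.3426873900 = 5.6194048650
Extrapolated: 5.6194048650 / 1 = 5.6194048650
Correction |R − A(h/2)| = 3.616e-01; gap |A(h/2) − A(h)| = 3.616e-01.

5.619405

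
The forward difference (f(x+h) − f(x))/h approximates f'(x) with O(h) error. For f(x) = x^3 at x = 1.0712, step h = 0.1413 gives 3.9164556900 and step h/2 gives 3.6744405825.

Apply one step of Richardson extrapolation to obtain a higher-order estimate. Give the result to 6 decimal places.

3.432425

Error is O(h^1); halving h shrinks it by 2^1 = 2.
2·3.6744405825 − 3.9164556900 = 3.4324254750
3.4324254750 ÷ 1 = 3.4324254750
Shift from A(h/2): −0.2420151075.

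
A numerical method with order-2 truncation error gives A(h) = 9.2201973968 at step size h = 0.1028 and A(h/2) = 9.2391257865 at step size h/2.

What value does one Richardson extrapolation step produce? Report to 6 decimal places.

9.245435

Method order is 2; weight 2^2 = 4.
Top: 4(9.2391257865) − (9.2201973968) = 27.7363057492
Divide by 2^2 − 1 = 3.
So the Richardson estimate is 9.2454352497.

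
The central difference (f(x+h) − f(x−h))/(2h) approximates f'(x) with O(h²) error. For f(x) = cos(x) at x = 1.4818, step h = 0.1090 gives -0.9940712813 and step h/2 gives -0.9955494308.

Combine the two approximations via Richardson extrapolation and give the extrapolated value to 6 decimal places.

-0.996042

r = 2, so 2^r = 4.
4*(-0.9955494308) − (-0.9940712813) = -2.9881264419
Denominator 4 − 1 = 3.
Result: -0.9960421473
Shift from A(h/2): −0.0004927165.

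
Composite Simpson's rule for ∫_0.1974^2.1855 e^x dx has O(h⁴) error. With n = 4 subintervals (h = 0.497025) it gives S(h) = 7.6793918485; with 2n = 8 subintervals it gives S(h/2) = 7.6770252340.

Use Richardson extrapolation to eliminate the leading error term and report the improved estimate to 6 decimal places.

7.676867

Error is O(h^4); halving h shrinks it by 2^4 = 16.
A(h/2) − A(h) = 7.6770252340 − 7.6793918485 = -0.0023666145
Divide by 2^4 − 1 = 15: (-0.0023666145)/15 = -0.0001577743
R = 7.6770252340 − 0.0001577743 = 7.6768674597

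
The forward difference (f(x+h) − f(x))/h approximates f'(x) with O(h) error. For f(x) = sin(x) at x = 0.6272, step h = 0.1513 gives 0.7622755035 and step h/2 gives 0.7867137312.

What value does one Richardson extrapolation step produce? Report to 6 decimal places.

0.811152

Order 1 gives 2^r = 2 and 2^r − 1 = 1.
2^1×A(h/2) = 1.5734274624; minus A(h) gives 0.8111519589.
0.8111519589 ÷ 1 = 0.8111519589
Correction |R − A(h/2)| = 2.444e-02; gap |A(h/2) − A(h)| = 2.444e-02.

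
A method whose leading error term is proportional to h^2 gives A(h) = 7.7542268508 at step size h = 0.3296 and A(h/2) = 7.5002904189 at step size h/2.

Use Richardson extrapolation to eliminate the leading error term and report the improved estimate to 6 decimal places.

Method order is 2; weight 2^2 = 4.
A(h/2) − A(h) = 7.5002904189 − 7.7542268508 = -0.2539364319
Correction (A(h/2) − A(h))/(4 − 1) = (-0.2539364319)/3 = -0.0846454773
R = 7.5002904189 − 0.0846454773 = 7.4156449416
Gap between inputs: 2.539e-01; correction applied: −0.0846454773.

7.415645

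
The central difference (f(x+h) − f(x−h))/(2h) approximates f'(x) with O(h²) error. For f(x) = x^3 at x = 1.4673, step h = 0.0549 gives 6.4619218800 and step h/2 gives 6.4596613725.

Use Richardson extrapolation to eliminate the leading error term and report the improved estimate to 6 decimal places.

Error is O(h^2); halving h shrinks it by 2^2 = 4.
4*6.4596613725 = 25.8386454900; subtract 6.4619218800 → 19.3767236100
Divide by 2^2 − 1 = 3.
R = 19.3767236100/3 = 6.4589078700

6.458908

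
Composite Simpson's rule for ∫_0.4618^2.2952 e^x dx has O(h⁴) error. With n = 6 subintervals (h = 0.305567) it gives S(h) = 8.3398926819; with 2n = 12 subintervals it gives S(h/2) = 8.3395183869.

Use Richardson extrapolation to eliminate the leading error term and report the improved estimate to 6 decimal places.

8.339493

Leading term ∝ h^4; use weight 16 = 2^4.
Numerator 16×A(h/2) − A(h) = 16×8.3395183869 − 8.3398926819 = 125.0924015085
Denominator 16 − 1 = 15.
R = 125.0924015085/15 = 8.3394934339
Correction |R − A(h/2)| = 2.495e-05; gap |A(h/2) − A(h)| = 3.743e-04.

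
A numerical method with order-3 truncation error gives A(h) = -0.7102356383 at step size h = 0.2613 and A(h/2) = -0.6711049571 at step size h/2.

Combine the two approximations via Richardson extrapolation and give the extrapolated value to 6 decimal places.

Method order is 3; weight 2^3 = 8.
2^3*A(h/2) = -5.3688396568; minus A(h) gives -4.6586040185.
(-4.6586040185) ÷ 7 = -0.6655148598

-0.665515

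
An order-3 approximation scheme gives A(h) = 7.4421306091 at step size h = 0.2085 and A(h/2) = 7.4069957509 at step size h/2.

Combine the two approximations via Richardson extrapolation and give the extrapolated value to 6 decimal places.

r = 3: numerator weight 8, denominator 7.
8*7.4069957509 = 59.2559660072; subtract 7.4421306091 → 51.8138353981
Denominator 8 − 1 = 7.
R = 51.8138353981/7 = 7.4019764854
Gap between inputs: 3.513e-02; correction applied: −0.0050192655.

7.401976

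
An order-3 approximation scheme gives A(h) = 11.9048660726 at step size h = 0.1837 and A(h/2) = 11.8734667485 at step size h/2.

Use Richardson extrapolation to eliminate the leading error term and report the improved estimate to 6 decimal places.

r = 3, so 2^r = 8.
Difference of the inputs: 11.8734667485 − 11.9048660726 = -0.0313993241
Correction (A(h/2) − A(h))/(8 − 1) = (-0.0313993241)/7 = -0.0044856177
R = A(h/2) + (A(h/2) − A(h))/7 = 11.8734667485 − 0.0044856177 = 11.8689811308
Correction |R − A(h/2)| = 4.486e-03; gap |A(h/2) − A(h)| = 3.140e-02.

11.868981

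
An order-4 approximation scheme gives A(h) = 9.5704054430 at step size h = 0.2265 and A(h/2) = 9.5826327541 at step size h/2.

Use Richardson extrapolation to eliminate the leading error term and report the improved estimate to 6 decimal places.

9.583448

r = 4, so 2^r = 16.
16*9.5826327541 = 153.3221240656; subtract 9.5704054430 → 143.7517186226
(16*9.5826327541 − 9.5704054430)/(16 − 1) = 9.5834479082
Correction |R − A(h/2)| = 8.152e-04; gap |A(h/2) − A(h)| = 1.223e-02.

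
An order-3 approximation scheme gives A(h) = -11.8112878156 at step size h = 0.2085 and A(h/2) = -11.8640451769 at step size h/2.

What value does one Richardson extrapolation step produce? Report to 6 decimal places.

Leading term ∝ h^3; use weight 8 = 2^3.
2^3 × A(h/2) = -94.9123614152; minus A(h) gives -83.1010735996.
R = (-83.1010735996)/7 = -11.8715819428

-11.871582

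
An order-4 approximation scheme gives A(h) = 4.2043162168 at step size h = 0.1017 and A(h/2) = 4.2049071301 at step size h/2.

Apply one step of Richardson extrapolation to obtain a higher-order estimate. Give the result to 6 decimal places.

Leading term ∝ h^4; use weight 16 = 2^4.
A(h/2) − A(h) = 4.2049071301 − 4.2043162168 = 0.0005909133
Divide by 2^4 − 1 = 15: 0.0005909133/15 = 0.0000393942
R = 4.2049071301 + 0.0000393942 = 4.2049465243
Gap between inputs: 5.909e-04; correction applied: +0.0000393942.

4.204947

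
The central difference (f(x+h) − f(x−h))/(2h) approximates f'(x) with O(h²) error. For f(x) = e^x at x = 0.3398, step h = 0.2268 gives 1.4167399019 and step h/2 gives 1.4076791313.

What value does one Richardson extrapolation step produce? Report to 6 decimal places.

r = 2: numerator weight 4, denominator 3.
Difference of the inputs: 1.4076791313 − 1.4167399019 = -0.0090607706
Correction (A(h/2) − A(h))/(4 − 1) = (-0.0090607706)/3 = -0.0030202569
R = A(h/2) + (A(h/2) − A(h))/3 = 1.4076791313 − 0.0030202569 = 1.4046588744
Gap between inputs: 9.061e-03; correction applied: −0.0030202569.

1.404659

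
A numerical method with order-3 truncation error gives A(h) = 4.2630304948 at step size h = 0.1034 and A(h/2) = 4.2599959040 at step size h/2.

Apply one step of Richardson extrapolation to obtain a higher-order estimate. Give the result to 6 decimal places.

4.259562

Error is O(h^3); halving h shrinks it by 2^3 = 8.
A(h/2) − A(h) = 4.2599959040 − 4.2630304948 = -0.0030345908
Correction (A(h/2) − A(h))/(8 − 1) = (-0.0030345908)/7 = -0.0004335130
R = 4.2599959040 − 0.0004335130 = 4.2595623910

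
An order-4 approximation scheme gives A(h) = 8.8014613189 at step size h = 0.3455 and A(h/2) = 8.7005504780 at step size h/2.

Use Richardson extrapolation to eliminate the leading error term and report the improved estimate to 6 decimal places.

8.693823

r = 4, so 2^r = 16.
Numerator 16 × A(h/2) − A(h) = 16 × 8.7005504780 − 8.8014613189 = 130.4073463291
(16 × 8.7005504780 − 8.8014613189)/(16 − 1) = 8.6938230886
Correction |R − A(h/2)| = 6.727e-03; gap |A(h/2) − A(h)| = 1.009e-01.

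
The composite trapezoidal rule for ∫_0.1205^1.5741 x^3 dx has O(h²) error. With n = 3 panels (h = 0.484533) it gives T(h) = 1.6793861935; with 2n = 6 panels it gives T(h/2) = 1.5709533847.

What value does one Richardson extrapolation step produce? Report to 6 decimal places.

1.534809

Method order is 2; weight 2^2 = 4.
A(h/2) − A(h) = 1.5709533847 − 1.6793861935 = -0.1084328088
Divide by 2^2 − 1 = 3: (-0.1084328088)/3 = -0.0361442696
R = A(h/2) + (A(h/2) − A(h))/3 = 1.5709533847 − 0.0361442696 = 1.5348091151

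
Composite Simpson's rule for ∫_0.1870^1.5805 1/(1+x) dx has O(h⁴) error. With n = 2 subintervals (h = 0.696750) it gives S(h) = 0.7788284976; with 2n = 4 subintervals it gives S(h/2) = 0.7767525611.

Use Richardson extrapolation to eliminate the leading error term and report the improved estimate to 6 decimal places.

Method order is 4; weight 2^4 = 16.
Numerator 16 × A(h/2) − A(h) = 16 × 0.7767525611 − 0.7788284976 = 11.6492124800
(16 × 0.7767525611 − 0.7788284976)/(16 − 1) = 0.7766141653
Shift from A(h/2): −0.0001383958.

0.776614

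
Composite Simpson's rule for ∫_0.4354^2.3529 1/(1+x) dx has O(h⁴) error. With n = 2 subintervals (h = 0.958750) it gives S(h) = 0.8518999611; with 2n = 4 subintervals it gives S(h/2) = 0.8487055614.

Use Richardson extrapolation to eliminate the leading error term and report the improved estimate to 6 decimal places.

Order 4 gives 2^r = 16 and 2^r − 1 = 15.
16 × 0.8487055614 = 13.5792889824; 13.5792889824 − 0.8518999611 = 12.7273890213
R = 12.7273890213/15 = 0.8484926014
Shift from A(h/2): −0.0002129600.

0.848493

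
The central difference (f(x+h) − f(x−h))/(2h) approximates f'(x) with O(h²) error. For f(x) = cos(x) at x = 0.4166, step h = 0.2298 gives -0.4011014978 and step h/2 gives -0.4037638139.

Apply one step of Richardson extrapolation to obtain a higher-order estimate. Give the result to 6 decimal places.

-0.404651

Method order is 2; weight 2^2 = 4.
4×(-0.4037638139) − (-0.4011014978) = -1.2139537578
Divide by 2^2 − 1 = 3.
(-1.2139537578) ÷ 3 = -0.4046512526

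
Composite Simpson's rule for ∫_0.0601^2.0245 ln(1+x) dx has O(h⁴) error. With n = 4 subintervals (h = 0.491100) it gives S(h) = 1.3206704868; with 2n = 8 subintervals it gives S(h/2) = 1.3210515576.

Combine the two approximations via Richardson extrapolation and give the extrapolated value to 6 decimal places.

Leading term ∝ h^4; use weight 16 = 2^4.
Top: 16(1.3210515576) − (1.3206704868) = 19.8161544348
Extrapolated: 19.8161544348 / 15 = 1.3210769623
Correction |R − A(h/2)| = 2.540e-05; gap |A(h/2) − A(h)| = 3.811e-04.

1.321077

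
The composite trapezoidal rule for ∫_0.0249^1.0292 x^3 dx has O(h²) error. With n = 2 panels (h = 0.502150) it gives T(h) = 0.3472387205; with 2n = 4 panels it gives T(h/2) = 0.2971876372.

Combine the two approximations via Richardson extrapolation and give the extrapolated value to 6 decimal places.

The method has order 2: 2^2 = 4.
Numerator 4 × A(h/2) − A(h) = 4 × 0.2971876372 − 0.3472387205 = 0.8415118283
Denominator 4 − 1 = 3.
Extrapolated: 0.8415118283 / 3 = 0.2805039428

0.280504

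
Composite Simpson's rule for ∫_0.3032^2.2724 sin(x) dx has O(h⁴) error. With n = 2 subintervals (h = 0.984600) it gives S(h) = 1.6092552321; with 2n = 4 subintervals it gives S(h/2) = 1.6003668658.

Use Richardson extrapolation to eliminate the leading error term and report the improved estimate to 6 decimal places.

Method order is 4; weight 2^4 = 16.
Weighted: 25.6058698528 − 1.6092552321 = 23.9966146207
23.9966146207 ÷ 15 = 1.5997743080
Correction |R − A(h/2)| = 5.926e-04; gap |A(h/2) − A(h)| = 8.888e-03.

1.599774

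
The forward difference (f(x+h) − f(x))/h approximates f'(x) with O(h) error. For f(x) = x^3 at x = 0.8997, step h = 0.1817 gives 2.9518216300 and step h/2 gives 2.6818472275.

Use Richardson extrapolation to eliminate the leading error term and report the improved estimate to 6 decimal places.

2.411873

With r = 1 the leading error scales as h^1, so the weight is 2^1 = 2.
Numerator 2×A(h/2) − A(h) = 2×2.6818472275 − 2.9518216300 = 2.4118728250
2.4118728250 ÷ 1 = 2.4118728250
Gap between inputs: 2.700e-01; correction applied: −0.2699744025.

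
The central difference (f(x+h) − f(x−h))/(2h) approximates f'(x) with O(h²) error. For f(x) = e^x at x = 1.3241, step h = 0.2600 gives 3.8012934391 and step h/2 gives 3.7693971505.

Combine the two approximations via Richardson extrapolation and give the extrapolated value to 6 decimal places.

3.758765

Error is O(h^2); halving h shrinks it by 2^2 = 4.
Difference of the inputs: 3.7693971505 − 3.8012934391 = -0.0318962886
Correction (A(h/2) − A(h))/(4 − 1) = (-0.0318962886)/3 = -0.0106320962
R = A(h/2) + (A(h/2) − A(h))/3 = 3.7693971505 − 0.0106320962 = 3.7587650543
Gap between inputs: 3.190e-02; correction applied: −0.0106320962.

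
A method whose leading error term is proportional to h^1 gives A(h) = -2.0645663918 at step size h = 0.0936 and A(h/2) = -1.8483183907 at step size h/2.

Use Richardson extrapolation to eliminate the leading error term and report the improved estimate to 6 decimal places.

r = 1, so 2^r = 2.
Weighted: (-3.6966367814) − (-2.0645663918) = -1.6320703896
Divide by 2^1 − 1 = 1.
Extrapolated: (-1.6320703896) / 1 = -1.6320703896

-1.632070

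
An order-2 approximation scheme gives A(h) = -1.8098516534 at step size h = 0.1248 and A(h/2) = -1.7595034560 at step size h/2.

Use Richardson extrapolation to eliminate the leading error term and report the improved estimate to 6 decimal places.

-1.742721

Leading term ∝ h^2; use weight 4 = 2^2.
2^2×A(h/2) = -7.0380138240; minus A(h) gives -5.2281621706.
Denominator 4 − 1 = 3.
R = (-5.2281621706)/3 = -1.7427207235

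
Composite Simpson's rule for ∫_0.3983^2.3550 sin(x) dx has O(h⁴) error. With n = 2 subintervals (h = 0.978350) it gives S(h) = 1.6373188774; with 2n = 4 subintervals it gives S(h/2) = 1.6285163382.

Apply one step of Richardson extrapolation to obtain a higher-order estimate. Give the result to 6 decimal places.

Order 4 gives 2^r = 16 and 2^r − 1 = 15.
Numerator 16*A(h/2) − A(h) = 16*1.6285163382 − 1.6373188774 = 24.4189425338
Divide by 2^4 − 1 = 15.
R = 24.4189425338/15 = 1.6279295023

1.627930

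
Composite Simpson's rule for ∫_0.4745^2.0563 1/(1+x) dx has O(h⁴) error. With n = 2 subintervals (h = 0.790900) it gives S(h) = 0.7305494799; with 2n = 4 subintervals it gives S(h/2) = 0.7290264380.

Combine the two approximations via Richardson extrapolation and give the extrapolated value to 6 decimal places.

The method has order 4: 2^4 = 16.
16·0.7290264380 = 11.6644230080; subtract 0.7305494799 → 10.9338735281
Divide by 2^4 − 1 = 15.
(16·0.7290264380 − 0.7305494799)/(16 − 1) = 0.7289249019

0.728925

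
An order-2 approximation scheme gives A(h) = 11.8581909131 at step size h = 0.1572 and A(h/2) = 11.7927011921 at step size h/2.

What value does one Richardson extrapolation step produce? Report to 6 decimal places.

11.770871

Leading term ∝ h^2; use weight 4 = 2^2.
A(h/2) − A(h) = 11.7927011921 − 11.8581909131 = -0.0654897210
Correction (A(h/2) − A(h))/(4 − 1) = (-0.0654897210)/3 = -0.0218299070
R = 11.7927011921 − 0.0218299070 = 11.7708712851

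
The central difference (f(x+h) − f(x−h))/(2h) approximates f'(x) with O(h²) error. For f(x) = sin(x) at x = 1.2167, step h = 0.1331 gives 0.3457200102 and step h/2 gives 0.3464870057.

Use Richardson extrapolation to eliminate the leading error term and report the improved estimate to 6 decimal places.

0.346743

r = 2: numerator weight 4, denominator 3.
Top: 4(0.3464870057) − (0.3457200102) = 1.0402280126
Extrapolated: 1.0402280126 / 3 = 0.3467426709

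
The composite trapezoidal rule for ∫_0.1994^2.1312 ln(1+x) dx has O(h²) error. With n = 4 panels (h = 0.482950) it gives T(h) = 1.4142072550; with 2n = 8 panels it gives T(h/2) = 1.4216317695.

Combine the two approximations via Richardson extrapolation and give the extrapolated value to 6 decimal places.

1.424107

With r = 2 the leading error scales as h^2, so the weight is 2^2 = 4.
4·1.4216317695 − 1.4142072550 = 4.2723198230
Denominator 4 − 1 = 3.
(4·1.4216317695 − 1.4142072550)/(4 − 1) = 1.4241066077
Correction |R − A(h/2)| = 2.475e-03; gap |A(h/2) − A(h)| = 7.425e-03.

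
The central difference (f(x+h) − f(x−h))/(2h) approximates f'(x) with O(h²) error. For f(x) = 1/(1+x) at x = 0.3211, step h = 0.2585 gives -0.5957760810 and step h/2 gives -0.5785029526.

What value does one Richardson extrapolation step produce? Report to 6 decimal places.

-0.572745

Method order is 2; weight 2^2 = 4.
Top: 4(-0.5785029526) − (-0.5957760810) = -1.7182357294
(4×(-0.5785029526) − (-0.5957760810))/(4 − 1) = -0.5727452431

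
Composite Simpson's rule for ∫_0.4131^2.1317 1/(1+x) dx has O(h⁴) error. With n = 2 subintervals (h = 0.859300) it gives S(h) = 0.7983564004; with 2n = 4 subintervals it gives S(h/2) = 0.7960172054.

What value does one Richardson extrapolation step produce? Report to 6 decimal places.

0.795861

With r = 4 the leading error scales as h^4, so the weight is 2^4 = 16.
A(h/2) − A(h) = 0.7960172054 − 0.7983564004 = -0.0023391950
Divide by 2^4 − 1 = 15: (-0.0023391950)/15 = -0.0001559463
R = A(h/2) + (A(h/2) − A(h))/15 = 0.7960172054 − 0.0001559463 = 0.7958612591
Gap between inputs: 2.339e-03; correction applied: −0.0001559463.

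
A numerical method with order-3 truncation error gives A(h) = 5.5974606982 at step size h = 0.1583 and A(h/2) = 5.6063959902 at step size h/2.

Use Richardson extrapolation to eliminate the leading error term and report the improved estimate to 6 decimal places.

Error is O(h^3); halving h shrinks it by 2^3 = 8.
Top: 8(5.6063959902) − (5.5974606982) = 39.2537072234
39.2537072234 ÷ 7 = 5.6076724605
Shift from A(h/2): +0.0012764703.

5.607672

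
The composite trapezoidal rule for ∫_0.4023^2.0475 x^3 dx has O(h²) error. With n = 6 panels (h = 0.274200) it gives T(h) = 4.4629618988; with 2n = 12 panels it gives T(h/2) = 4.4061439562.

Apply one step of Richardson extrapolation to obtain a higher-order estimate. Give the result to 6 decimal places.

Order 2 gives 2^r = 4 and 2^r − 1 = 3.
Top: 4(4.4061439562) − (4.4629618988) = 13.1616139260
R = 13.1616139260/3 = 4.3872046420

4.387205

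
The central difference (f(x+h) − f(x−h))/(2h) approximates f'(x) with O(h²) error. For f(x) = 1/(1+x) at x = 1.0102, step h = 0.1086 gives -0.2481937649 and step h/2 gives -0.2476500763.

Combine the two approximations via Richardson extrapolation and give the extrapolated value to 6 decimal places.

With r = 2 the leading error scales as h^2, so the weight is 2^2 = 4.
A(h/2) − A(h) = -0.2476500763 − (-0.2481937649) = 0.0005436886
Correction (A(h/2) − A(h))/(4 − 1) = 0.0005436886/3 = 0.0001812295
R = -0.2476500763 + 0.0001812295 = -0.2474688468
Shift from A(h/2): +0.0001812295.

-0.247469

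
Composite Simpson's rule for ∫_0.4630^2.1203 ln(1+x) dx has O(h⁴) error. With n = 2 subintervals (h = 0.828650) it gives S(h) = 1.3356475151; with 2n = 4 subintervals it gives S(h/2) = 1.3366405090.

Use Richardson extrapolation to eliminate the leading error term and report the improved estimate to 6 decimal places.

1.336707

Order 4 gives 2^r = 16 and 2^r − 1 = 15.
16·1.3366405090 = 21.3862481440; 21.3862481440 − 1.3356475151 = 20.0506006289
Denominator 16 − 1 = 15.
(16·1.3366405090 − 1.3356475151)/(16 − 1) = 1.3367067086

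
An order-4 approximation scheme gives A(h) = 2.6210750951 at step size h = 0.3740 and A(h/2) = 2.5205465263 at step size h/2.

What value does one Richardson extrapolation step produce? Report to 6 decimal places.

The method has order 4: 2^4 = 16.
16·2.5205465263 = 40.3287444208; 40.3287444208 − 2.6210750951 = 37.7076693257
Denominator 16 − 1 = 15.
Extrapolated: 37.7076693257 / 15 = 2.5138446217

2.513845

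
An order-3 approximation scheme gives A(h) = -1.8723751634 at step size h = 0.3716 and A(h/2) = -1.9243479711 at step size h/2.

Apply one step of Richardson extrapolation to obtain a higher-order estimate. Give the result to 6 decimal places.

Error is O(h^3); halving h shrinks it by 2^3 = 8.
A(h/2) − A(h) = -1.9243479711 − (-1.8723751634) = -0.0519728077
Correction (A(h/2) − A(h))/(8 − 1) = (-0.0519728077)/7 = -0.0074246868
R = -1.9243479711 − 0.0074246868 = -1.9317726579
Gap between inputs: 5.197e-02; correction applied: −0.0074246868.

-1.931773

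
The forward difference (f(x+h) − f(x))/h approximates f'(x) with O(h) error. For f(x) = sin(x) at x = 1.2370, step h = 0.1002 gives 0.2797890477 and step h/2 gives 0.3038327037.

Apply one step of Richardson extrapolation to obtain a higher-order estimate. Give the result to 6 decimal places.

With r = 1 the leading error scales as h^1, so the weight is 2^1 = 2.
2 × 0.3038327037 − 0.2797890477 = 0.3278763597
Denominator 2 − 1 = 1.
R = 0.3278763597/1 = 0.3278763597
Shift from A(h/2): +0.0240436560.

0.327876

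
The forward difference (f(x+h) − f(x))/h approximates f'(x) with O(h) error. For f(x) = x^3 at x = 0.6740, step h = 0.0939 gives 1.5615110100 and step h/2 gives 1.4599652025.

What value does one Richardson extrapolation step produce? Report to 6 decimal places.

Method order is 1; weight 2^1 = 2.
A(h/2) − A(h) = 1.4599652025 − 1.5615110100 = -0.1015458075
Divide by 2^1 − 1 = 1: (-0.1015458075)/1 = -0.1015458075
R = 1.4599652025 − 0.1015458075 = 1.3584193950
Shift from A(h/2): −0.1015458075.

1.358419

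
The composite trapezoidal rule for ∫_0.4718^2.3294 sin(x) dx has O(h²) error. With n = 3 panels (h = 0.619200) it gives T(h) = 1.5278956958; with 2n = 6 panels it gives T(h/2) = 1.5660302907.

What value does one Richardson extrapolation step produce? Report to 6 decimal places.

1.578742

Order 2 gives 2^r = 4 and 2^r − 1 = 3.
4×1.5660302907 = 6.2641211628; 6.2641211628 − 1.5278956958 = 4.7362254670
(4×1.5660302907 − 1.5278956958)/(4 − 1) = 1.5787418223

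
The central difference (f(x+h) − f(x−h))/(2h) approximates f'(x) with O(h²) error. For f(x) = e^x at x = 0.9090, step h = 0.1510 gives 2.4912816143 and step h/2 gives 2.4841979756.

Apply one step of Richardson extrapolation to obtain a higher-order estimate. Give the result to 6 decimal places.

2.481837

The method has order 2: 2^2 = 4.
Numerator 4×A(h/2) − A(h) = 4×2.4841979756 − 2.4912816143 = 7.4455102881
R = 7.4455102881/3 = 2.4818367627
Correction |R − A(h/2)| = 2.361e-03; gap |A(h/2) − A(h)| = 7.084e-03.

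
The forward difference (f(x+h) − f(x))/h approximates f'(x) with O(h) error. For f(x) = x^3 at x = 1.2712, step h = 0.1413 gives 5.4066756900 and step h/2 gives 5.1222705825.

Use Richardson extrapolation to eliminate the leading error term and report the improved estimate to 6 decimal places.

With r = 1 the leading error scales as h^1, so the weight is 2^1 = 2.
Top: 2(5.1222705825) − (5.4066756900) = 4.8378654750
Denominator 2 − 1 = 1.
4.8378654750 ÷ 1 = 4.8378654750

4.837865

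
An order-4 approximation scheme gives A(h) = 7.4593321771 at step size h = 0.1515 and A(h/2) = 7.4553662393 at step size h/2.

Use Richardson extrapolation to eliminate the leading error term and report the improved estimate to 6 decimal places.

r = 4: numerator weight 16, denominator 15.
2^4×A(h/2) = 119.2858598288; minus A(h) gives 111.8265276517.
Denominator 16 − 1 = 15.
Result: 7.4551018434

7.455102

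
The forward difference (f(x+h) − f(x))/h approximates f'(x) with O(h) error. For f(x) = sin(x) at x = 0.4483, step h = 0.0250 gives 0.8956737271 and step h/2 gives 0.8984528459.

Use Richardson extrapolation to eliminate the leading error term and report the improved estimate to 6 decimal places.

With r = 1 the leading error scales as h^1, so the weight is 2^1 = 2.
Numerator 2 × A(h/2) − A(h) = 2 × 0.8984528459 − 0.8956737271 = 0.9012319647
R = 0.9012319647/1 = 0.9012319647

0.901232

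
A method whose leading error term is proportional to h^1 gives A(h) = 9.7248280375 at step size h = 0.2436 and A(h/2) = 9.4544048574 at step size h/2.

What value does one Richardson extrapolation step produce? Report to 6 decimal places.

The method has order 1: 2^1 = 2.
Difference of the inputs: 9.4544048574 − 9.7248280375 = -0.2704231801
Correction (A(h/2) − A(h))/(2 − 1) = (-0.2704231801)/1 = -0.2704231801
R = A(h/2) + (A(h/2) − A(h))/1 = 9.4544048574 − 0.2704231801 = 9.1839816773

9.183982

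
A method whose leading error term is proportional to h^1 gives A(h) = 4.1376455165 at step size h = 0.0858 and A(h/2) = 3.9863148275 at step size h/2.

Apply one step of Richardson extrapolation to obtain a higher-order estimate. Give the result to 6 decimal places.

3.834984

Order 1 gives 2^r = 2 and 2^r − 1 = 1.
2^1×A(h/2) = 7.9726296550; minus A(h) gives 3.8349841385.
3.8349841385 ÷ 1 = 3.8349841385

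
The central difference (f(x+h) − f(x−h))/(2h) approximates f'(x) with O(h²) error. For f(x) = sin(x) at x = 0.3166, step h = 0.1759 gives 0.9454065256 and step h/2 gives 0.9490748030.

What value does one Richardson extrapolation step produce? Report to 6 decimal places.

0.950298

Order 2 gives 2^r = 4 and 2^r − 1 = 3.
Difference of the inputs: 0.9490748030 − 0.9454065256 = 0.0036682774
Correction (A(h/2) − A(h))/(4 − 1) = 0.0036682774/3 = 0.0012227591
R = A(h/2) + (A(h/2) − A(h))/3 = 0.9490748030 + 0.0012227591 = 0.9502975621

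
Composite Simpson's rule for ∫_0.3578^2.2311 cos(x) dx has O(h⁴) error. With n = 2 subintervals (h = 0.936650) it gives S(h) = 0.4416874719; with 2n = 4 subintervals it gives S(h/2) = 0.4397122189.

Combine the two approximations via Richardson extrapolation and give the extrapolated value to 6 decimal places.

0.439581

The method has order 4: 2^4 = 16.
Top: 16(0.4397122189) − (0.4416874719) = 6.5937080305
R = 6.5937080305/15 = 0.4395805354
Gap between inputs: 1.975e-03; correction applied: −0.0001316835.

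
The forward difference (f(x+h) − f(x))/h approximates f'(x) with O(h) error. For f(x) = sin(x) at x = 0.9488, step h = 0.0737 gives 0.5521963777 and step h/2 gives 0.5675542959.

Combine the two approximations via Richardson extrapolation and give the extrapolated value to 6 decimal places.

0.582912

Error is O(h^1); halving h shrinks it by 2^1 = 2.
2^1·A(h/2) = 1.1351085918; minus A(h) gives 0.5829122141.
Denominator 2 − 1 = 1.
So the Richardson estimate is 0.5829122141.
Gap between inputs: 1.536e-02; correction applied: +0.0153579182.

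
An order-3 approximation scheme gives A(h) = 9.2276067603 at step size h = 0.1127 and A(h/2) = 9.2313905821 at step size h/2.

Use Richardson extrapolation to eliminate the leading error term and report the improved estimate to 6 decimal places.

r = 3: numerator weight 8, denominator 7.
2^3 × A(h/2) = 73.8511246568; minus A(h) gives 64.6235178965.
Divide by 2^3 − 1 = 7.
R = 64.6235178965/7 = 9.2319311281
Gap between inputs: 3.784e-03; correction applied: +0.0005405460.

9.231931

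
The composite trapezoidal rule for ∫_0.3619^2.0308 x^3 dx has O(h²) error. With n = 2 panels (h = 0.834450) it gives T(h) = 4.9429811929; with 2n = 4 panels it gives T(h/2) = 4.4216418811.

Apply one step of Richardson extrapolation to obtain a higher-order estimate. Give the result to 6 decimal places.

r = 2: numerator weight 4, denominator 3.
Numerator 4*A(h/2) − A(h) = 4*4.4216418811 − 4.9429811929 = 12.7435863315
Denominator 4 − 1 = 3.
(4*4.4216418811 − 4.9429811929)/(4 − 1) = 4.2478621105
Gap between inputs: 5.213e-01; correction applied: −0.1737797706.

4.247862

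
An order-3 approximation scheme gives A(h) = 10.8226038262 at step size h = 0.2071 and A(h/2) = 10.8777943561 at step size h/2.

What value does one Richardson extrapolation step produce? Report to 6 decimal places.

10.885679

With r = 3 the leading error scales as h^3, so the weight is 2^3 = 8.
Difference of the inputs: 10.8777943561 − 10.8226038262 = 0.0551905299
Correction (A(h/2) − A(h))/(8 − 1) = 0.0551905299/7 = 0.0078843614
R = 10.8777943561 + 0.0078843614 = 10.8856787175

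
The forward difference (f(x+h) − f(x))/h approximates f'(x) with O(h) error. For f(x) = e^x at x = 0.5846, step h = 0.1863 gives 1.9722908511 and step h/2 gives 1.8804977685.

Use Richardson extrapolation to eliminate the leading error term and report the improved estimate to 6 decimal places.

Order 1 gives 2^r = 2 and 2^r − 1 = 1.
2*1.8804977685 = 3.7609955370; 3.7609955370 − 1.9722908511 = 1.7887046859
Divide by 2^1 − 1 = 1.
Extrapolated: 1.7887046859 / 1 = 1.7887046859
Correction |R − A(h/2)| = 9.179e-02; gap |A(h/2) − A(h)| = 9.179e-02.

1.788705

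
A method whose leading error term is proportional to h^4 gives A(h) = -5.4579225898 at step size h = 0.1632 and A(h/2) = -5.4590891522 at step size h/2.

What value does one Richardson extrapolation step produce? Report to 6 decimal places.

With r = 4 the leading error scales as h^4, so the weight is 2^4 = 16.
16·(-5.4590891522) − (-5.4579225898) = -81.8875038454
Divide by 2^4 − 1 = 15.
So the Richardson estimate is -5.4591669230.

-5.459167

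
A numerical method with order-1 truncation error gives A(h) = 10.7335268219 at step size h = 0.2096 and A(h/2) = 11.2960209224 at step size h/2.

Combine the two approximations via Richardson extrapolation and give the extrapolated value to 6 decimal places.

Method order is 1; weight 2^1 = 2.
2·11.2960209224 = 22.5920418448; subtract 10.7335268219 → 11.8585150229
R = 11.8585150229/1 = 11.8585150229

11.858515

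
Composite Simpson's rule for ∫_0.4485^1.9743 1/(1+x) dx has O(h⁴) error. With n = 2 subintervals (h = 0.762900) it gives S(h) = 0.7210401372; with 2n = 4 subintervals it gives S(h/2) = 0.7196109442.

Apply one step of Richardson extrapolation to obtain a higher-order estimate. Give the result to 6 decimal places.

0.719516

Order 4 gives 2^r = 16 and 2^r − 1 = 15.
Weighted: 11.5137751072 − 0.7210401372 = 10.7927349700
(16 × 0.7196109442 − 0.7210401372)/(16 − 1) = 0.7195156647
Correction |R − A(h/2)| = 9.528e-05; gap |A(h/2) − A(h)| = 1.429e-03.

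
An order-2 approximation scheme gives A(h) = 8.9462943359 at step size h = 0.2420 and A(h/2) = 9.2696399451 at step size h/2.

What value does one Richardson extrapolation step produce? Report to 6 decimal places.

9.377422

r = 2: numerator weight 4, denominator 3.
Top: 4(9.2696399451) − (8.9462943359) = 28.1322654445
R = 28.1322654445/3 = 9.3774218148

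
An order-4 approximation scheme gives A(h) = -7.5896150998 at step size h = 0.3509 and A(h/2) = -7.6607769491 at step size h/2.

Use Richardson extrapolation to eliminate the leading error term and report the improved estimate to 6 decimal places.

Error is O(h^4); halving h shrinks it by 2^4 = 16.
16·(-7.6607769491) = -122.5724311856; subtract (-7.5896150998) → -114.9828160858
Extrapolated: (-114.9828160858) / 15 = -7.6655210724
Shift from A(h/2): −0.0047441233.

-7.665521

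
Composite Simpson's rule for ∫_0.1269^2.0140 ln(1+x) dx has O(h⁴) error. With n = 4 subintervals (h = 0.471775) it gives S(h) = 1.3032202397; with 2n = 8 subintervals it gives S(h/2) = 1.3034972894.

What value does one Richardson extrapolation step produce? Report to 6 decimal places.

Order 4 gives 2^r = 16 and 2^r − 1 = 15.
Top: 16(1.3034972894) − (1.3032202397) = 19.5527363907
(16·1.3034972894 − 1.3032202397)/(16 − 1) = 1.3035157594
Gap between inputs: 2.770e-04; correction applied: +0.0000184700.

1.303516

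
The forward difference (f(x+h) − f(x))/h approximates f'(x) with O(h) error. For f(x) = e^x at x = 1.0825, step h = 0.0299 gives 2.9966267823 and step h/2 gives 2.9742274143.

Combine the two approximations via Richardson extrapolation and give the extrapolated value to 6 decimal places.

Method order is 1; weight 2^1 = 2.
2*2.9742274143 − 2.9966267823 = 2.9518280463
Denominator 2 − 1 = 1.
R = 2.9518280463/1 = 2.9518280463
Shift from A(h/2): −0.0223993680.

2.951828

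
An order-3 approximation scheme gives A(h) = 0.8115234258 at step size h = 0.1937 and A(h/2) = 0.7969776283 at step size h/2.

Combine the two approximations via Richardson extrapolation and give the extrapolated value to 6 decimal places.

0.794900

Leading term ∝ h^3; use weight 8 = 2^3.
Difference of the inputs: 0.7969776283 − 0.8115234258 = -0.0145457975
Divide by 2^3 − 1 = 7: (-0.0145457975)/7 = -0.0020779711
R = 0.7969776283 − 0.0020779711 = 0.7948996572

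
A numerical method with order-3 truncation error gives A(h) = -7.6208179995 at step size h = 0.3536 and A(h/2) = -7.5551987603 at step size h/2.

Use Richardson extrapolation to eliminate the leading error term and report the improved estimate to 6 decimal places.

Error is O(h^3); halving h shrinks it by 2^3 = 8.
Numerator 8*A(h/2) − A(h) = 8*(-7.5551987603) − (-7.6208179995) = -52.8207720829
Divide by 2^3 − 1 = 7.
Extrapolated: (-52.8207720829) / 7 = -7.5458245833

-7.545825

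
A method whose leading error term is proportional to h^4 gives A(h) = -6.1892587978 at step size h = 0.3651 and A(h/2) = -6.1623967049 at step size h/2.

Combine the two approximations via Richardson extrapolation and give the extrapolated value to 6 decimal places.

With r = 4 the leading error scales as h^4, so the weight is 2^4 = 16.
Top: 16(-6.1623967049) − (-6.1892587978) = -92.4090884806
(16·(-6.1623967049) − (-6.1892587978))/(16 − 1) = -6.1606058987

-6.160606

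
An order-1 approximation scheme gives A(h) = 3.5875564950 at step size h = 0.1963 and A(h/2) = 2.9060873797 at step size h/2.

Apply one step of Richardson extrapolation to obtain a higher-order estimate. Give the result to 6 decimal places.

2.224618

With r = 1 the leading error scales as h^1, so the weight is 2^1 = 2.
Numerator 2 × A(h/2) − A(h) = 2 × 2.9060873797 − 3.5875564950 = 2.2246182644
Divide by 2^1 − 1 = 1.
Result: 2.2246182644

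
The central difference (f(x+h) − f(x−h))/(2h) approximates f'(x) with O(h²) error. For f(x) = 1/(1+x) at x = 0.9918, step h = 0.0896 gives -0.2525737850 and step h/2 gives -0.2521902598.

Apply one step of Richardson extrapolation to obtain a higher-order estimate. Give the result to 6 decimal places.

Method order is 2; weight 2^2 = 4.
Top: 4(-0.2521902598) − (-0.2525737850) = -0.7561872542
Divide by 2^2 − 1 = 3.
(4 × (-0.2521902598) − (-0.2525737850))/(4 − 1) = -0.2520624181

-0.252062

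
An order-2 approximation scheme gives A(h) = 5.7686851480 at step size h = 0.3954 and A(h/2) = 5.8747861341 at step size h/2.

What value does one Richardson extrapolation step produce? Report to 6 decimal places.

Method order is 2; weight 2^2 = 4.
Top: 4(5.8747861341) − (5.7686851480) = 17.7304593884
Divide by 2^2 − 1 = 3.
(4*5.8747861341 − 5.7686851480)/(4 − 1) = 5.9101531295

5.910153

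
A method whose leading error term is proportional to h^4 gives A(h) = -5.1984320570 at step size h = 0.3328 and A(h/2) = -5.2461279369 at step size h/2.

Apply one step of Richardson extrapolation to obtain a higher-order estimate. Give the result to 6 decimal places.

With r = 4 the leading error scales as h^4, so the weight is 2^4 = 16.
Weighted: (-83.9380469904) − (-5.1984320570) = -78.7396149334
Extrapolated: (-78.7396149334) / 15 = -5.2493076622

-5.249308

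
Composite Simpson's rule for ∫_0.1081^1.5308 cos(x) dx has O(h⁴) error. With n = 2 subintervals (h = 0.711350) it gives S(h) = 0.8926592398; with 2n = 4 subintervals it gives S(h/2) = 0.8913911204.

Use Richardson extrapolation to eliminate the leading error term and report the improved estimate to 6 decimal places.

Order 4 gives 2^r = 16 and 2^r − 1 = 15.
16 × 0.8913911204 = 14.2622579264; subtract 0.8926592398 → 13.3695986866
R = 13.3695986866/15 = 0.8913065791

0.891307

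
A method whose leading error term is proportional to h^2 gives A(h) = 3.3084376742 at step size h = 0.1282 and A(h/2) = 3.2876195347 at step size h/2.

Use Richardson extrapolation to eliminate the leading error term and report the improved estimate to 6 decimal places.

3.280680

The method has order 2: 2^2 = 4.
2^2·A(h/2) = 13.1504781388; minus A(h) gives 9.8420404646.
R = 9.8420404646/3 = 3.2806801549
Correction |R − A(h/2)| = 6.939e-03; gap |A(h/2) − A(h)| = 2.082e-02.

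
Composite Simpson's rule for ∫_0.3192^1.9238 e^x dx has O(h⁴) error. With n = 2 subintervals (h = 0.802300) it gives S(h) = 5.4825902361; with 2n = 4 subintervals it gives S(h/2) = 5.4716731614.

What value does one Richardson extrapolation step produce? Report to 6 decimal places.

The method has order 4: 2^4 = 16.
Weighted: 87.5467705824 − 5.4825902361 = 82.0641803463
Extrapolated: 82.0641803463 / 15 = 5.4709453564

5.470945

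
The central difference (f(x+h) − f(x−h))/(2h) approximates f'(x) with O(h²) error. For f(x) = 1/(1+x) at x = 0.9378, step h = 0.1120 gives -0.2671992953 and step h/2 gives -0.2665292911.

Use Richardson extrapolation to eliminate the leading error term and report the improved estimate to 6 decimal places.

Leading term ∝ h^2; use weight 4 = 2^2.
4·(-0.2665292911) = -1.0661171644; subtract (-0.2671992953) → -0.7989178691
Denominator 4 − 1 = 3.
(4·(-0.2665292911) − (-0.2671992953))/(4 − 1) = -0.2663059564

-0.266306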